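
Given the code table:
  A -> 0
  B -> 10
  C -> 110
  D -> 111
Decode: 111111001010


Decoding:
111 -> D
111 -> D
0 -> A
0 -> A
10 -> B
10 -> B


Result: DDAABB


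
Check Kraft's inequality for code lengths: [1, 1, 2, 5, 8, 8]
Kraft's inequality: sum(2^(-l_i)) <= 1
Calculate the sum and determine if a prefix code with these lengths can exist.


Sum = 2^(-1) + 2^(-1) + 2^(-2) + 2^(-5) + 2^(-8) + 2^(-8)
    = 0.5 + 0.5 + 0.25 + 0.03125 + 0.00390625 + 0.00390625
    = 330/256 = 1.2890625
Since 1.2890625 > 1, Kraft's inequality is NOT satisfied.
A prefix code with these lengths CANNOT exist.

Kraft sum = 1.2890625. Not satisfied.


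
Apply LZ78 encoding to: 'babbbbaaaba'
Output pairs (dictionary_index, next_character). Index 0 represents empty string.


LZ78 encoding steps:
Dictionary: {0: ''}
Step 1: w='' (idx 0), next='b' -> output (0, 'b'), add 'b' as idx 1
Step 2: w='' (idx 0), next='a' -> output (0, 'a'), add 'a' as idx 2
Step 3: w='b' (idx 1), next='b' -> output (1, 'b'), add 'bb' as idx 3
Step 4: w='bb' (idx 3), next='a' -> output (3, 'a'), add 'bba' as idx 4
Step 5: w='a' (idx 2), next='a' -> output (2, 'a'), add 'aa' as idx 5
Step 6: w='b' (idx 1), next='a' -> output (1, 'a'), add 'ba' as idx 6


Encoded: [(0, 'b'), (0, 'a'), (1, 'b'), (3, 'a'), (2, 'a'), (1, 'a')]


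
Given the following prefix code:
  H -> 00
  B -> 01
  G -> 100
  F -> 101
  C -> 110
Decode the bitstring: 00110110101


Decoding step by step:
Bits 00 -> H
Bits 110 -> C
Bits 110 -> C
Bits 101 -> F


Decoded message: HCCF


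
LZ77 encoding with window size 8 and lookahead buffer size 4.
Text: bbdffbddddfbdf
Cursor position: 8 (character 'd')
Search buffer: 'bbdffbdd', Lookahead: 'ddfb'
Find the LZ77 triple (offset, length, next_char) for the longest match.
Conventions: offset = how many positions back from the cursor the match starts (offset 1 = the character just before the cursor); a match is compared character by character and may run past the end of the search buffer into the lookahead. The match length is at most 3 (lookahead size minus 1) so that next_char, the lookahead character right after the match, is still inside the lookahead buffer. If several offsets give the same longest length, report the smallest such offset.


Try each offset into the search buffer:
  offset=1 (pos 7, char 'd'): match length 2
  offset=2 (pos 6, char 'd'): match length 2
  offset=3 (pos 5, char 'b'): match length 0
  offset=4 (pos 4, char 'f'): match length 0
  offset=5 (pos 3, char 'f'): match length 0
  offset=6 (pos 2, char 'd'): match length 1
  offset=7 (pos 1, char 'b'): match length 0
  offset=8 (pos 0, char 'b'): match length 0
Longest match has length 2, found at offsets 1, 2; take the smallest, offset 1.
next_char = character at position 8 + 2 = 10 -> 'f'

Best match: offset=1, length=2 (matching 'dd' starting at position 7)
LZ77 triple: (1, 2, 'f')


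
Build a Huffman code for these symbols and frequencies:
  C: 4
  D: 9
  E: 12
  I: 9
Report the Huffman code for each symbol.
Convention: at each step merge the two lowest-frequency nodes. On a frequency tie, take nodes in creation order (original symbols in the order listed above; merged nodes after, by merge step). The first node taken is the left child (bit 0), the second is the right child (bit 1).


Huffman tree construction:
Step 1: Merge C(4) + D(9) = 13
Step 2: Merge I(9) + E(12) = 21
Step 3: Merge (C+D)(13) + (I+E)(21) = 34
Read each symbol's code off the tree from the root (left child = 0, right child = 1).

Codes:
  C: 00 (length 2)
  D: 01 (length 2)
  E: 11 (length 2)
  I: 10 (length 2)
Average code length: 68/34 = 2.0000 bits/symbol


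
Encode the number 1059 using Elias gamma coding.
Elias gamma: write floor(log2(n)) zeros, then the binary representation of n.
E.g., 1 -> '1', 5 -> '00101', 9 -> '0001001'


num_bits = floor(log2(1059)) + 1 = 11
leading_zeros = num_bits - 1 = 10
binary(1059) = 10000100011

Elias gamma(1059) = '0000000000' + '10000100011' = 000000000010000100011 (21 bits)


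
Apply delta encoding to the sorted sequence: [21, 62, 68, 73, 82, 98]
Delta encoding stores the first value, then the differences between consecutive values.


First value: 21
Deltas:
  62 - 21 = 41
  68 - 62 = 6
  73 - 68 = 5
  82 - 73 = 9
  98 - 82 = 16


Delta encoded: [21, 41, 6, 5, 9, 16]


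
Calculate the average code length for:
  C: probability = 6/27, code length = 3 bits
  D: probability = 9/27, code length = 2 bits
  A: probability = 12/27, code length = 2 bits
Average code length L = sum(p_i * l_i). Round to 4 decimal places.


Weighted contributions p_i * l_i:
  C: (6/27) * 3 = 18/27
  D: (9/27) * 2 = 18/27
  A: (12/27) * 2 = 24/27
Sum = (18 + 18 + 24)/27 = 60/27

L = 60/27 = 2.2222 bits/symbol


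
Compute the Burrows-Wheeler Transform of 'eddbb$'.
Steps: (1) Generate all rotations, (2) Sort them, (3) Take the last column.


Rotations (sorted):
  0: $eddbb -> last char: b
  1: b$eddb -> last char: b
  2: bb$edd -> last char: d
  3: dbb$ed -> last char: d
  4: ddbb$e -> last char: e
  5: eddbb$ -> last char: $


BWT = bbdde$


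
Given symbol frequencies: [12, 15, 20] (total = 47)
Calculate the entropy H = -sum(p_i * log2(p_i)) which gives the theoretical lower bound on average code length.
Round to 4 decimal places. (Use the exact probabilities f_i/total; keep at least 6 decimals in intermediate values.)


Per-symbol terms -p_i * log2(p_i) with p_i = f_i/47:
  p = 12/47 = 0.255319: log2(p) = -1.969626, -p*log2(p) = 0.502883
  p = 15/47 = 0.319149: log2(p) = -1.647698, -p*log2(p) = 0.525861
  p = 20/47 = 0.425532: log2(p) = -1.232661, -p*log2(p) = 0.524536
H = 0.502883 + 0.525861 + 0.524536 = 1.553280

H = 1.5533 bits/symbol


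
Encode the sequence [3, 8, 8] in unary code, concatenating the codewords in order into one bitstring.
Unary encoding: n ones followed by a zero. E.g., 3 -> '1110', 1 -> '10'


Encode each number as n ones followed by a terminating 0:
  3 -> 1110 (4 bits)
  8 -> 111111110 (9 bits)
  8 -> 111111110 (9 bits)
Total length = 4 + 9 + 9 = 22 bits.

Unary([3, 8, 8]) = 1110111111110111111110 (22 bits)


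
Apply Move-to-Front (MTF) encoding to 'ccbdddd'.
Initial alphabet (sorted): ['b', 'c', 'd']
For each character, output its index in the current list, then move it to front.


MTF encoding:
'c': index 1 in ['b', 'c', 'd'] -> ['c', 'b', 'd']
'c': index 0 in ['c', 'b', 'd'] -> ['c', 'b', 'd']
'b': index 1 in ['c', 'b', 'd'] -> ['b', 'c', 'd']
'd': index 2 in ['b', 'c', 'd'] -> ['d', 'b', 'c']
'd': index 0 in ['d', 'b', 'c'] -> ['d', 'b', 'c']
'd': index 0 in ['d', 'b', 'c'] -> ['d', 'b', 'c']
'd': index 0 in ['d', 'b', 'c'] -> ['d', 'b', 'c']


Output: [1, 0, 1, 2, 0, 0, 0]


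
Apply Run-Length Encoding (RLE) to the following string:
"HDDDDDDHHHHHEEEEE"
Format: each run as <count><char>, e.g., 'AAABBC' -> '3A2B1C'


Scanning runs left to right:
  i=0: run of 'H' x 1 -> '1H'
  i=1: run of 'D' x 6 -> '6D'
  i=7: run of 'H' x 5 -> '5H'
  i=12: run of 'E' x 5 -> '5E'

RLE = 1H6D5H5E


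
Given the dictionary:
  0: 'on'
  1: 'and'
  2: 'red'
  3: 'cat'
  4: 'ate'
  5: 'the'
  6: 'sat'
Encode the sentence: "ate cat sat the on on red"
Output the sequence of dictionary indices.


Look up each word in the dictionary:
  'ate' -> 4
  'cat' -> 3
  'sat' -> 6
  'the' -> 5
  'on' -> 0
  'on' -> 0
  'red' -> 2

Encoded: [4, 3, 6, 5, 0, 0, 2]


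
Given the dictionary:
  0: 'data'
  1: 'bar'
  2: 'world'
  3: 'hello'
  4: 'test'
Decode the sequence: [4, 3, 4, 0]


Look up each index in the dictionary:
  4 -> 'test'
  3 -> 'hello'
  4 -> 'test'
  0 -> 'data'

Decoded: "test hello test data"


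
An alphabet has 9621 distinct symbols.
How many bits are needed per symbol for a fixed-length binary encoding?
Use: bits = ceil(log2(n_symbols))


log2(9621) = 13.232
Bracket: 2^13 = 8192 < 9621 <= 2^14 = 16384
So ceil(log2(9621)) = 14

bits = ceil(log2(9621)) = ceil(13.232) = 14 bits


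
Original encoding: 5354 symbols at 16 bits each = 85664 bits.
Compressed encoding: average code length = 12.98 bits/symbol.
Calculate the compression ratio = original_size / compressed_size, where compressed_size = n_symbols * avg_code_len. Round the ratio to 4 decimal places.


original_size = n_symbols * orig_bits = 5354 * 16 = 85664 bits
compressed_size = n_symbols * avg_code_len = 5354 * 12.98 = 69494.92 bits
ratio = original_size / compressed_size = 85664 / 69494.92 = 1.2327

Compression ratio = 1.2327


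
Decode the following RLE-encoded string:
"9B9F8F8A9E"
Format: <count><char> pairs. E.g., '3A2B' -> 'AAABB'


Expanding each <count><char> pair:
  9B -> 'BBBBBBBBB'
  9F -> 'FFFFFFFFF'
  8F -> 'FFFFFFFF'
  8A -> 'AAAAAAAA'
  9E -> 'EEEEEEEEE'

Decoded = BBBBBBBBBFFFFFFFFFFFFFFFFFAAAAAAAAEEEEEEEEE


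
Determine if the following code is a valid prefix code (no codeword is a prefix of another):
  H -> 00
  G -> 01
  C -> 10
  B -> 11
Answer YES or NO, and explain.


Checking each pair (does one codeword prefix another?):
  H='00' vs G='01': no prefix
  H='00' vs C='10': no prefix
  H='00' vs B='11': no prefix
  G='01' vs H='00': no prefix
  G='01' vs C='10': no prefix
  G='01' vs B='11': no prefix
  C='10' vs H='00': no prefix
  C='10' vs G='01': no prefix
  C='10' vs B='11': no prefix
  B='11' vs H='00': no prefix
  B='11' vs G='01': no prefix
  B='11' vs C='10': no prefix
No violation found over all pairs.

YES -- this is a valid prefix code. No codeword is a prefix of any other codeword.


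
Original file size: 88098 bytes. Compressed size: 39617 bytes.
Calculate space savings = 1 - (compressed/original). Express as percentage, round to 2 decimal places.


ratio = compressed/original = 39617/88098 = 0.449692
savings = 1 - ratio = 1 - 0.449692 = 0.550308
as a percentage: 0.550308 * 100 = 55.03%

Space savings = 1 - 39617/88098 = 55.03%


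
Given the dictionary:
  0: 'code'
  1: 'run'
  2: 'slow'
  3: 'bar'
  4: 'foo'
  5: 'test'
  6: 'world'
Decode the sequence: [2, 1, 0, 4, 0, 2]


Look up each index in the dictionary:
  2 -> 'slow'
  1 -> 'run'
  0 -> 'code'
  4 -> 'foo'
  0 -> 'code'
  2 -> 'slow'

Decoded: "slow run code foo code slow"


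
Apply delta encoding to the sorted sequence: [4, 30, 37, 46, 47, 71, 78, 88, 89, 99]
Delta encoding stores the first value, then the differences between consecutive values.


First value: 4
Deltas:
  30 - 4 = 26
  37 - 30 = 7
  46 - 37 = 9
  47 - 46 = 1
  71 - 47 = 24
  78 - 71 = 7
  88 - 78 = 10
  89 - 88 = 1
  99 - 89 = 10


Delta encoded: [4, 26, 7, 9, 1, 24, 7, 10, 1, 10]


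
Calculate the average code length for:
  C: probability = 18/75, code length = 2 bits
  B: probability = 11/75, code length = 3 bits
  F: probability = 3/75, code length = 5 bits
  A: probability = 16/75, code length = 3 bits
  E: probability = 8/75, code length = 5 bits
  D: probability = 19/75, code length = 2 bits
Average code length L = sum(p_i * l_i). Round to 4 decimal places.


Weighted contributions p_i * l_i:
  C: (18/75) * 2 = 36/75
  B: (11/75) * 3 = 33/75
  F: (3/75) * 5 = 15/75
  A: (16/75) * 3 = 48/75
  E: (8/75) * 5 = 40/75
  D: (19/75) * 2 = 38/75
Sum = (36 + 33 + 15 + 48 + 40 + 38)/75 = 210/75

L = 210/75 = 2.8000 bits/symbol


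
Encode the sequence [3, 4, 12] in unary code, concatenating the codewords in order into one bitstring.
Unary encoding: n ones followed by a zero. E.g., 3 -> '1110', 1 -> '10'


Encode each number as n ones followed by a terminating 0:
  3 -> 1110 (4 bits)
  4 -> 11110 (5 bits)
  12 -> 1111111111110 (13 bits)
Total length = 4 + 5 + 13 = 22 bits.

Unary([3, 4, 12]) = 1110111101111111111110 (22 bits)


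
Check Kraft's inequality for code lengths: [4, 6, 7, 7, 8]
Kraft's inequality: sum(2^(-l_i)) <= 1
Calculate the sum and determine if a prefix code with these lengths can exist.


Sum = 2^(-4) + 2^(-6) + 2^(-7) + 2^(-7) + 2^(-8)
    = 0.0625 + 0.015625 + 0.0078125 + 0.0078125 + 0.00390625
    = 25/256 = 0.09765625
Since 0.09765625 <= 1, Kraft's inequality IS satisfied.
A prefix code with these lengths CAN exist.

Kraft sum = 0.09765625. Satisfied.


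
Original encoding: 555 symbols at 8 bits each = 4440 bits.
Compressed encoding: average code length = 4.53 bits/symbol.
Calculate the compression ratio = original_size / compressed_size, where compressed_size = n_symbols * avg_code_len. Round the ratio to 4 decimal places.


original_size = n_symbols * orig_bits = 555 * 8 = 4440 bits
compressed_size = n_symbols * avg_code_len = 555 * 4.53 = 2514.15 bits
ratio = original_size / compressed_size = 4440 / 2514.15 = 1.766

Compression ratio = 1.766


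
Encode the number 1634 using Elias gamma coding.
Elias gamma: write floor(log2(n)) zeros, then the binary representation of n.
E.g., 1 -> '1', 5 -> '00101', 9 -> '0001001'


num_bits = floor(log2(1634)) + 1 = 11
leading_zeros = num_bits - 1 = 10
binary(1634) = 11001100010

Elias gamma(1634) = '0000000000' + '11001100010' = 000000000011001100010 (21 bits)


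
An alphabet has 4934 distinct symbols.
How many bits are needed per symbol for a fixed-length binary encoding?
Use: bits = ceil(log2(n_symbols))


log2(4934) = 12.2685
Bracket: 2^12 = 4096 < 4934 <= 2^13 = 8192
So ceil(log2(4934)) = 13

bits = ceil(log2(4934)) = ceil(12.2685) = 13 bits


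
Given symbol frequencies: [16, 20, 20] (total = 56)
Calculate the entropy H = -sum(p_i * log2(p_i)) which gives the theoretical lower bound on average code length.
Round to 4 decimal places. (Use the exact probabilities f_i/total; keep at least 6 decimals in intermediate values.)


Per-symbol terms -p_i * log2(p_i) with p_i = f_i/56:
  p = 16/56 = 0.285714: log2(p) = -1.807355, -p*log2(p) = 0.516387
  p = 20/56 = 0.357143: log2(p) = -1.485427, -p*log2(p) = 0.530510
  p = 20/56 = 0.357143: log2(p) = -1.485427, -p*log2(p) = 0.530510
H = 0.516387 + 0.530510 + 0.530510 = 1.577407

H = 1.5774 bits/symbol


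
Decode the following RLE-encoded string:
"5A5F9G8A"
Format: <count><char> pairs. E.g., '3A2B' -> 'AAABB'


Expanding each <count><char> pair:
  5A -> 'AAAAA'
  5F -> 'FFFFF'
  9G -> 'GGGGGGGGG'
  8A -> 'AAAAAAAA'

Decoded = AAAAAFFFFFGGGGGGGGGAAAAAAAA


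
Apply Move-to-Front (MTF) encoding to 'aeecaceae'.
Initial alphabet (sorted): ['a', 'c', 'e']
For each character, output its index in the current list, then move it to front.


MTF encoding:
'a': index 0 in ['a', 'c', 'e'] -> ['a', 'c', 'e']
'e': index 2 in ['a', 'c', 'e'] -> ['e', 'a', 'c']
'e': index 0 in ['e', 'a', 'c'] -> ['e', 'a', 'c']
'c': index 2 in ['e', 'a', 'c'] -> ['c', 'e', 'a']
'a': index 2 in ['c', 'e', 'a'] -> ['a', 'c', 'e']
'c': index 1 in ['a', 'c', 'e'] -> ['c', 'a', 'e']
'e': index 2 in ['c', 'a', 'e'] -> ['e', 'c', 'a']
'a': index 2 in ['e', 'c', 'a'] -> ['a', 'e', 'c']
'e': index 1 in ['a', 'e', 'c'] -> ['e', 'a', 'c']


Output: [0, 2, 0, 2, 2, 1, 2, 2, 1]


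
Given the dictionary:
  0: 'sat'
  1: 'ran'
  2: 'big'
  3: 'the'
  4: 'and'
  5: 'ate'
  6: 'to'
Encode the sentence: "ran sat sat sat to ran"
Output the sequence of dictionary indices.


Look up each word in the dictionary:
  'ran' -> 1
  'sat' -> 0
  'sat' -> 0
  'sat' -> 0
  'to' -> 6
  'ran' -> 1

Encoded: [1, 0, 0, 0, 6, 1]


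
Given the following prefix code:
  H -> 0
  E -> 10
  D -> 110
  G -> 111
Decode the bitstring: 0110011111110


Decoding step by step:
Bits 0 -> H
Bits 110 -> D
Bits 0 -> H
Bits 111 -> G
Bits 111 -> G
Bits 10 -> E


Decoded message: HDHGGE


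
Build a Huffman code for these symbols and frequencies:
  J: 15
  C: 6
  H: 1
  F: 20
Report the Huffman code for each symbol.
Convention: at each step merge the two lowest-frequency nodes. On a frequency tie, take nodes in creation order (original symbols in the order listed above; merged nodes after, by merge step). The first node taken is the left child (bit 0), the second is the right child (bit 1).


Huffman tree construction:
Step 1: Merge H(1) + C(6) = 7
Step 2: Merge (H+C)(7) + J(15) = 22
Step 3: Merge F(20) + ((H+C)+J)(22) = 42
Read each symbol's code off the tree from the root (left child = 0, right child = 1).

Codes:
  J: 11 (length 2)
  C: 101 (length 3)
  H: 100 (length 3)
  F: 0 (length 1)
Average code length: 71/42 = 1.6905 bits/symbol


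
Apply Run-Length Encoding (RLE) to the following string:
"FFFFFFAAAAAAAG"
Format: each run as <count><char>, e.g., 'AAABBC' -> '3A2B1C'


Scanning runs left to right:
  i=0: run of 'F' x 6 -> '6F'
  i=6: run of 'A' x 7 -> '7A'
  i=13: run of 'G' x 1 -> '1G'

RLE = 6F7A1G


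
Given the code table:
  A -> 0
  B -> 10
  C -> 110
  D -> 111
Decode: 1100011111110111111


Decoding:
110 -> C
0 -> A
0 -> A
111 -> D
111 -> D
10 -> B
111 -> D
111 -> D


Result: CAADDBDD


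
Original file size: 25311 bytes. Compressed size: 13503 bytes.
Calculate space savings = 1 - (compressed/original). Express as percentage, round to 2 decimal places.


ratio = compressed/original = 13503/25311 = 0.533483
savings = 1 - ratio = 1 - 0.533483 = 0.466517
as a percentage: 0.466517 * 100 = 46.65%

Space savings = 1 - 13503/25311 = 46.65%


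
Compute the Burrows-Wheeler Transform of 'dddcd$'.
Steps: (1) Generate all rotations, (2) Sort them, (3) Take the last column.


Rotations (sorted):
  0: $dddcd -> last char: d
  1: cd$ddd -> last char: d
  2: d$dddc -> last char: c
  3: dcd$dd -> last char: d
  4: ddcd$d -> last char: d
  5: dddcd$ -> last char: $


BWT = ddcdd$


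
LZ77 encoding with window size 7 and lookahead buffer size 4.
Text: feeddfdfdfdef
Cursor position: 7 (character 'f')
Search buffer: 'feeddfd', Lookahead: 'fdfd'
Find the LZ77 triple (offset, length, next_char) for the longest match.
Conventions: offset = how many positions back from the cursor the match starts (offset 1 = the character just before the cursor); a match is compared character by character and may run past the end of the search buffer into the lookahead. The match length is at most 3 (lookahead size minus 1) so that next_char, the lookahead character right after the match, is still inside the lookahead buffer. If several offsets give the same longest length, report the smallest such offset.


Try each offset into the search buffer:
  offset=1 (pos 6, char 'd'): match length 0
  offset=2 (pos 5, char 'f'): match length 3
  offset=3 (pos 4, char 'd'): match length 0
  offset=4 (pos 3, char 'd'): match length 0
  offset=5 (pos 2, char 'e'): match length 0
  offset=6 (pos 1, char 'e'): match length 0
  offset=7 (pos 0, char 'f'): match length 1
Longest match has length 3 at offset 2.
next_char = character at position 7 + 3 = 10 -> 'd'

Best match: offset=2, length=3 (matching 'fdf' starting at position 5)
LZ77 triple: (2, 3, 'd')


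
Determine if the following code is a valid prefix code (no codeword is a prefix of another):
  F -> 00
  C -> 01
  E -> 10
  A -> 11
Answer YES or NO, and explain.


Checking each pair (does one codeword prefix another?):
  F='00' vs C='01': no prefix
  F='00' vs E='10': no prefix
  F='00' vs A='11': no prefix
  C='01' vs F='00': no prefix
  C='01' vs E='10': no prefix
  C='01' vs A='11': no prefix
  E='10' vs F='00': no prefix
  E='10' vs C='01': no prefix
  E='10' vs A='11': no prefix
  A='11' vs F='00': no prefix
  A='11' vs C='01': no prefix
  A='11' vs E='10': no prefix
No violation found over all pairs.

YES -- this is a valid prefix code. No codeword is a prefix of any other codeword.


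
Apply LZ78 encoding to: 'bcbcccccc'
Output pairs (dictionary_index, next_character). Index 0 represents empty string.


LZ78 encoding steps:
Dictionary: {0: ''}
Step 1: w='' (idx 0), next='b' -> output (0, 'b'), add 'b' as idx 1
Step 2: w='' (idx 0), next='c' -> output (0, 'c'), add 'c' as idx 2
Step 3: w='b' (idx 1), next='c' -> output (1, 'c'), add 'bc' as idx 3
Step 4: w='c' (idx 2), next='c' -> output (2, 'c'), add 'cc' as idx 4
Step 5: w='cc' (idx 4), next='c' -> output (4, 'c'), add 'ccc' as idx 5


Encoded: [(0, 'b'), (0, 'c'), (1, 'c'), (2, 'c'), (4, 'c')]


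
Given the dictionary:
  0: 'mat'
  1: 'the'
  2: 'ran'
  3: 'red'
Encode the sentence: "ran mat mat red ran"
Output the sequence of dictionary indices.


Look up each word in the dictionary:
  'ran' -> 2
  'mat' -> 0
  'mat' -> 0
  'red' -> 3
  'ran' -> 2

Encoded: [2, 0, 0, 3, 2]


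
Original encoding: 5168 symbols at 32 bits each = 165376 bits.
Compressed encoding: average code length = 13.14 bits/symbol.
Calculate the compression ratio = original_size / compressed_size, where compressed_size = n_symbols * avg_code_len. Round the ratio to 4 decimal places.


original_size = n_symbols * orig_bits = 5168 * 32 = 165376 bits
compressed_size = n_symbols * avg_code_len = 5168 * 13.14 = 67907.52 bits
ratio = original_size / compressed_size = 165376 / 67907.52 = 2.4353

Compression ratio = 2.4353


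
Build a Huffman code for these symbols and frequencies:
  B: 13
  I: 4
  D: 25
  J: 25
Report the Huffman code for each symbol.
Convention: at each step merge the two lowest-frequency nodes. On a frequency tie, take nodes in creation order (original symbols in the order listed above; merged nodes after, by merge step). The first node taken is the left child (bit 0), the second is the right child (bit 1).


Huffman tree construction:
Step 1: Merge I(4) + B(13) = 17
Step 2: Merge (I+B)(17) + D(25) = 42
Step 3: Merge J(25) + ((I+B)+D)(42) = 67
Read each symbol's code off the tree from the root (left child = 0, right child = 1).

Codes:
  B: 101 (length 3)
  I: 100 (length 3)
  D: 11 (length 2)
  J: 0 (length 1)
Average code length: 126/67 = 1.8806 bits/symbol


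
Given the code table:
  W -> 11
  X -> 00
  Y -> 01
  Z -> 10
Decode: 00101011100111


Decoding:
00 -> X
10 -> Z
10 -> Z
11 -> W
10 -> Z
01 -> Y
11 -> W


Result: XZZWZYW


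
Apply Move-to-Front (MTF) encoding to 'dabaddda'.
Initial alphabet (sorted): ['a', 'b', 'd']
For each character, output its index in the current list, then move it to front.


MTF encoding:
'd': index 2 in ['a', 'b', 'd'] -> ['d', 'a', 'b']
'a': index 1 in ['d', 'a', 'b'] -> ['a', 'd', 'b']
'b': index 2 in ['a', 'd', 'b'] -> ['b', 'a', 'd']
'a': index 1 in ['b', 'a', 'd'] -> ['a', 'b', 'd']
'd': index 2 in ['a', 'b', 'd'] -> ['d', 'a', 'b']
'd': index 0 in ['d', 'a', 'b'] -> ['d', 'a', 'b']
'd': index 0 in ['d', 'a', 'b'] -> ['d', 'a', 'b']
'a': index 1 in ['d', 'a', 'b'] -> ['a', 'd', 'b']


Output: [2, 1, 2, 1, 2, 0, 0, 1]


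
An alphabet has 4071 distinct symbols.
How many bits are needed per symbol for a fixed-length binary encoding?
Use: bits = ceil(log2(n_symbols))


log2(4071) = 11.9912
Bracket: 2^11 = 2048 < 4071 <= 2^12 = 4096
So ceil(log2(4071)) = 12

bits = ceil(log2(4071)) = ceil(11.9912) = 12 bits


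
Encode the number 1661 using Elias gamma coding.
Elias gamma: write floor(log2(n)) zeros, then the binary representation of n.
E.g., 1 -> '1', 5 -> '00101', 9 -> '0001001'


num_bits = floor(log2(1661)) + 1 = 11
leading_zeros = num_bits - 1 = 10
binary(1661) = 11001111101

Elias gamma(1661) = '0000000000' + '11001111101' = 000000000011001111101 (21 bits)


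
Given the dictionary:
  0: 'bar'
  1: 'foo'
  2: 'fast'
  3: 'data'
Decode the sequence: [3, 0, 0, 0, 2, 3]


Look up each index in the dictionary:
  3 -> 'data'
  0 -> 'bar'
  0 -> 'bar'
  0 -> 'bar'
  2 -> 'fast'
  3 -> 'data'

Decoded: "data bar bar bar fast data"


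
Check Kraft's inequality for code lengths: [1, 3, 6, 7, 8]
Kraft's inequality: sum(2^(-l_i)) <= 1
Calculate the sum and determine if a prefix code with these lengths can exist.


Sum = 2^(-1) + 2^(-3) + 2^(-6) + 2^(-7) + 2^(-8)
    = 0.5 + 0.125 + 0.015625 + 0.0078125 + 0.00390625
    = 167/256 = 0.65234375
Since 0.65234375 <= 1, Kraft's inequality IS satisfied.
A prefix code with these lengths CAN exist.

Kraft sum = 0.65234375. Satisfied.


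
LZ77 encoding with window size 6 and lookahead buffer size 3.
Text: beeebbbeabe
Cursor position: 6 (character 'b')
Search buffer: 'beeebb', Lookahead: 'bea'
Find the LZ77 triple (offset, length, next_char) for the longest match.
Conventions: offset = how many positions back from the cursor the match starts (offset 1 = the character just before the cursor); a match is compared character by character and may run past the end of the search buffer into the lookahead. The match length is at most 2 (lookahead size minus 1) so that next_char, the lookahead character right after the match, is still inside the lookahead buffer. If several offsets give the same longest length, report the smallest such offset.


Try each offset into the search buffer:
  offset=1 (pos 5, char 'b'): match length 1
  offset=2 (pos 4, char 'b'): match length 1
  offset=3 (pos 3, char 'e'): match length 0
  offset=4 (pos 2, char 'e'): match length 0
  offset=5 (pos 1, char 'e'): match length 0
  offset=6 (pos 0, char 'b'): match length 2
Longest match has length 2 at offset 6.
next_char = character at position 6 + 2 = 8 -> 'a'

Best match: offset=6, length=2 (matching 'be' starting at position 0)
LZ77 triple: (6, 2, 'a')


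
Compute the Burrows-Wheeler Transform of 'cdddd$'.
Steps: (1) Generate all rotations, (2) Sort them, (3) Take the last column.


Rotations (sorted):
  0: $cdddd -> last char: d
  1: cdddd$ -> last char: $
  2: d$cddd -> last char: d
  3: dd$cdd -> last char: d
  4: ddd$cd -> last char: d
  5: dddd$c -> last char: c


BWT = d$dddc


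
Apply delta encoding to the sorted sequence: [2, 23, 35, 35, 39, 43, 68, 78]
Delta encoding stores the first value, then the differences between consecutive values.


First value: 2
Deltas:
  23 - 2 = 21
  35 - 23 = 12
  35 - 35 = 0
  39 - 35 = 4
  43 - 39 = 4
  68 - 43 = 25
  78 - 68 = 10


Delta encoded: [2, 21, 12, 0, 4, 4, 25, 10]


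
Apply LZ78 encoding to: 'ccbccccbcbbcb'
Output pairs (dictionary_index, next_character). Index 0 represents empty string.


LZ78 encoding steps:
Dictionary: {0: ''}
Step 1: w='' (idx 0), next='c' -> output (0, 'c'), add 'c' as idx 1
Step 2: w='c' (idx 1), next='b' -> output (1, 'b'), add 'cb' as idx 2
Step 3: w='c' (idx 1), next='c' -> output (1, 'c'), add 'cc' as idx 3
Step 4: w='cc' (idx 3), next='b' -> output (3, 'b'), add 'ccb' as idx 4
Step 5: w='cb' (idx 2), next='b' -> output (2, 'b'), add 'cbb' as idx 5
Step 6: w='cb' (idx 2), end of input -> output (2, '')


Encoded: [(0, 'c'), (1, 'b'), (1, 'c'), (3, 'b'), (2, 'b'), (2, '')]


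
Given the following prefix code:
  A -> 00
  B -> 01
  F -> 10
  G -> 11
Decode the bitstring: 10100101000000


Decoding step by step:
Bits 10 -> F
Bits 10 -> F
Bits 01 -> B
Bits 01 -> B
Bits 00 -> A
Bits 00 -> A
Bits 00 -> A


Decoded message: FFBBAAA


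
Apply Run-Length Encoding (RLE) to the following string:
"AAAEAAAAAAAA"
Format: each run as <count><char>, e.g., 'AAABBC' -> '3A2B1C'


Scanning runs left to right:
  i=0: run of 'A' x 3 -> '3A'
  i=3: run of 'E' x 1 -> '1E'
  i=4: run of 'A' x 8 -> '8A'

RLE = 3A1E8A


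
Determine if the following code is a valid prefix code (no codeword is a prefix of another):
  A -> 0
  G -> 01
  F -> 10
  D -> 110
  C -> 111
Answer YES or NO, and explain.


Checking each pair (does one codeword prefix another?):
  A='0' vs G='01': prefix -- VIOLATION

NO -- this is NOT a valid prefix code. A (0) is a prefix of G (01).


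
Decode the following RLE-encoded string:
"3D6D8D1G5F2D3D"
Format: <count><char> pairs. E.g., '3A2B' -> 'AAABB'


Expanding each <count><char> pair:
  3D -> 'DDD'
  6D -> 'DDDDDD'
  8D -> 'DDDDDDDD'
  1G -> 'G'
  5F -> 'FFFFF'
  2D -> 'DD'
  3D -> 'DDD'

Decoded = DDDDDDDDDDDDDDDDDGFFFFFDDDDD


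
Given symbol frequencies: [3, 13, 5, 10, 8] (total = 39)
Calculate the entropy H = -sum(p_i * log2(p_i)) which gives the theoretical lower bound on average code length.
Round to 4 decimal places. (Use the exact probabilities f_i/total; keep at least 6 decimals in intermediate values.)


Per-symbol terms -p_i * log2(p_i) with p_i = f_i/39:
  p = 3/39 = 0.076923: log2(p) = -3.700440, -p*log2(p) = 0.284649
  p = 13/39 = 0.333333: log2(p) = -1.584963, -p*log2(p) = 0.528321
  p = 5/39 = 0.128205: log2(p) = -2.963474, -p*log2(p) = 0.379933
  p = 10/39 = 0.256410: log2(p) = -1.963474, -p*log2(p) = 0.503455
  p = 8/39 = 0.205128: log2(p) = -2.285402, -p*log2(p) = 0.468800
H = 0.284649 + 0.528321 + 0.379933 + 0.503455 + 0.468800 = 2.165158

H = 2.1652 bits/symbol


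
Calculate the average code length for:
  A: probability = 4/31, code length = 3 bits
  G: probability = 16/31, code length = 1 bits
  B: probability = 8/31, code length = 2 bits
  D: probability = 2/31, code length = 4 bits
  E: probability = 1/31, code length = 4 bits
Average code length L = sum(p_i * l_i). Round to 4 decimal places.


Weighted contributions p_i * l_i:
  A: (4/31) * 3 = 12/31
  G: (16/31) * 1 = 16/31
  B: (8/31) * 2 = 16/31
  D: (2/31) * 4 = 8/31
  E: (1/31) * 4 = 4/31
Sum = (12 + 16 + 16 + 8 + 4)/31 = 56/31

L = 56/31 = 1.8065 bits/symbol


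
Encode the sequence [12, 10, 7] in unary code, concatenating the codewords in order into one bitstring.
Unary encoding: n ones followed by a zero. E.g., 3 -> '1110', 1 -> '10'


Encode each number as n ones followed by a terminating 0:
  12 -> 1111111111110 (13 bits)
  10 -> 11111111110 (11 bits)
  7 -> 11111110 (8 bits)
Total length = 13 + 11 + 8 = 32 bits.

Unary([12, 10, 7]) = 11111111111101111111111011111110 (32 bits)


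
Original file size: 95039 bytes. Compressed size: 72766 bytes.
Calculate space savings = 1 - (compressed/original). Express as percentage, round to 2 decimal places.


ratio = compressed/original = 72766/95039 = 0.765644
savings = 1 - ratio = 1 - 0.765644 = 0.234356
as a percentage: 0.234356 * 100 = 23.44%

Space savings = 1 - 72766/95039 = 23.44%


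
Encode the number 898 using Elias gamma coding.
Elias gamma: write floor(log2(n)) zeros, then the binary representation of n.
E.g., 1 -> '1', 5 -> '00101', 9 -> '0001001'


num_bits = floor(log2(898)) + 1 = 10
leading_zeros = num_bits - 1 = 9
binary(898) = 1110000010

Elias gamma(898) = '000000000' + '1110000010' = 0000000001110000010 (19 bits)


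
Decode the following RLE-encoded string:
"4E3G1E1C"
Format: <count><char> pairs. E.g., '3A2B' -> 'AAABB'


Expanding each <count><char> pair:
  4E -> 'EEEE'
  3G -> 'GGG'
  1E -> 'E'
  1C -> 'C'

Decoded = EEEEGGGEC


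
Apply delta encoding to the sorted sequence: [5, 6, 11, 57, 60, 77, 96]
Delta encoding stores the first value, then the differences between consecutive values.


First value: 5
Deltas:
  6 - 5 = 1
  11 - 6 = 5
  57 - 11 = 46
  60 - 57 = 3
  77 - 60 = 17
  96 - 77 = 19


Delta encoded: [5, 1, 5, 46, 3, 17, 19]


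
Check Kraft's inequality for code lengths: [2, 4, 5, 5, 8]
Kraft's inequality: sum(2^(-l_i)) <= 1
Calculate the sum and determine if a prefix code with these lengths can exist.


Sum = 2^(-2) + 2^(-4) + 2^(-5) + 2^(-5) + 2^(-8)
    = 0.25 + 0.0625 + 0.03125 + 0.03125 + 0.00390625
    = 97/256 = 0.37890625
Since 0.37890625 <= 1, Kraft's inequality IS satisfied.
A prefix code with these lengths CAN exist.

Kraft sum = 0.37890625. Satisfied.


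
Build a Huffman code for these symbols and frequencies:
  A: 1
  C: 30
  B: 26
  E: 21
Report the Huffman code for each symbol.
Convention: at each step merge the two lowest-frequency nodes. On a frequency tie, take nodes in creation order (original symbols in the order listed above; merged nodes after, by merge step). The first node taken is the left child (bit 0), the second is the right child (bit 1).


Huffman tree construction:
Step 1: Merge A(1) + E(21) = 22
Step 2: Merge (A+E)(22) + B(26) = 48
Step 3: Merge C(30) + ((A+E)+B)(48) = 78
Read each symbol's code off the tree from the root (left child = 0, right child = 1).

Codes:
  A: 100 (length 3)
  C: 0 (length 1)
  B: 11 (length 2)
  E: 101 (length 3)
Average code length: 148/78 = 1.8974 bits/symbol


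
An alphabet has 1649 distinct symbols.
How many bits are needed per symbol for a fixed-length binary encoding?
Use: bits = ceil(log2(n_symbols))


log2(1649) = 10.6874
Bracket: 2^10 = 1024 < 1649 <= 2^11 = 2048
So ceil(log2(1649)) = 11

bits = ceil(log2(1649)) = ceil(10.6874) = 11 bits


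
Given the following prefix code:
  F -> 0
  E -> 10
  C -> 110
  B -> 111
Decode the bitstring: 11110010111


Decoding step by step:
Bits 111 -> B
Bits 10 -> E
Bits 0 -> F
Bits 10 -> E
Bits 111 -> B


Decoded message: BEFEB


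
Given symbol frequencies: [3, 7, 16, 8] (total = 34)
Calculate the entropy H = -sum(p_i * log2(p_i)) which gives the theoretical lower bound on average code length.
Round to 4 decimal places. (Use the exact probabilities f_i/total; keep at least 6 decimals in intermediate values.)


Per-symbol terms -p_i * log2(p_i) with p_i = f_i/34:
  p = 3/34 = 0.088235: log2(p) = -3.502500, -p*log2(p) = 0.309044
  p = 7/34 = 0.205882: log2(p) = -2.280108, -p*log2(p) = 0.469434
  p = 16/34 = 0.470588: log2(p) = -1.087463, -p*log2(p) = 0.511747
  p = 8/34 = 0.235294: log2(p) = -2.087463, -p*log2(p) = 0.491168
H = 0.309044 + 0.469434 + 0.511747 + 0.491168 = 1.781393

H = 1.7814 bits/symbol


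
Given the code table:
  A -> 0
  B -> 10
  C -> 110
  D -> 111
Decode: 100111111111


Decoding:
10 -> B
0 -> A
111 -> D
111 -> D
111 -> D


Result: BADDD


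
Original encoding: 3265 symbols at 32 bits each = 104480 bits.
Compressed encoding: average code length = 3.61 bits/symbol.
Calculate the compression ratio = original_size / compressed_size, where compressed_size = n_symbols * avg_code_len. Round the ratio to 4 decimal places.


original_size = n_symbols * orig_bits = 3265 * 32 = 104480 bits
compressed_size = n_symbols * avg_code_len = 3265 * 3.61 = 11786.65 bits
ratio = original_size / compressed_size = 104480 / 11786.65 = 8.8643

Compression ratio = 8.8643


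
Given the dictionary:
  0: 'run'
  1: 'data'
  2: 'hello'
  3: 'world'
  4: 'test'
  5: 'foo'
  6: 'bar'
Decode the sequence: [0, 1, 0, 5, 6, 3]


Look up each index in the dictionary:
  0 -> 'run'
  1 -> 'data'
  0 -> 'run'
  5 -> 'foo'
  6 -> 'bar'
  3 -> 'world'

Decoded: "run data run foo bar world"


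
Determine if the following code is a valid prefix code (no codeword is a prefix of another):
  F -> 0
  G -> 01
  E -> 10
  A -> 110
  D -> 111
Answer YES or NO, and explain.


Checking each pair (does one codeword prefix another?):
  F='0' vs G='01': prefix -- VIOLATION

NO -- this is NOT a valid prefix code. F (0) is a prefix of G (01).


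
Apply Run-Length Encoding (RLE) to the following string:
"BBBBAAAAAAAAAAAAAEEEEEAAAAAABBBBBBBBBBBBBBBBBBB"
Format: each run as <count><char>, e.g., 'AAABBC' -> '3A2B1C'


Scanning runs left to right:
  i=0: run of 'B' x 4 -> '4B'
  i=4: run of 'A' x 13 -> '13A'
  i=17: run of 'E' x 5 -> '5E'
  i=22: run of 'A' x 6 -> '6A'
  i=28: run of 'B' x 19 -> '19B'

RLE = 4B13A5E6A19B


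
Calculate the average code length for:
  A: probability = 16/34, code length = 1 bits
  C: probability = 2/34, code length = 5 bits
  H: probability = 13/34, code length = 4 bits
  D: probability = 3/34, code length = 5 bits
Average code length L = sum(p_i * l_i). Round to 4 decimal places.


Weighted contributions p_i * l_i:
  A: (16/34) * 1 = 16/34
  C: (2/34) * 5 = 10/34
  H: (13/34) * 4 = 52/34
  D: (3/34) * 5 = 15/34
Sum = (16 + 10 + 52 + 15)/34 = 93/34

L = 93/34 = 2.7353 bits/symbol


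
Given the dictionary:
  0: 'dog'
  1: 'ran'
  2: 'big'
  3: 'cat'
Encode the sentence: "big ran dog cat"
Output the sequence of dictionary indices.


Look up each word in the dictionary:
  'big' -> 2
  'ran' -> 1
  'dog' -> 0
  'cat' -> 3

Encoded: [2, 1, 0, 3]


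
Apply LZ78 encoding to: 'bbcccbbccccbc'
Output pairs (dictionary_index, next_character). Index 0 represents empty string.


LZ78 encoding steps:
Dictionary: {0: ''}
Step 1: w='' (idx 0), next='b' -> output (0, 'b'), add 'b' as idx 1
Step 2: w='b' (idx 1), next='c' -> output (1, 'c'), add 'bc' as idx 2
Step 3: w='' (idx 0), next='c' -> output (0, 'c'), add 'c' as idx 3
Step 4: w='c' (idx 3), next='b' -> output (3, 'b'), add 'cb' as idx 4
Step 5: w='bc' (idx 2), next='c' -> output (2, 'c'), add 'bcc' as idx 5
Step 6: w='c' (idx 3), next='c' -> output (3, 'c'), add 'cc' as idx 6
Step 7: w='bc' (idx 2), end of input -> output (2, '')


Encoded: [(0, 'b'), (1, 'c'), (0, 'c'), (3, 'b'), (2, 'c'), (3, 'c'), (2, '')]


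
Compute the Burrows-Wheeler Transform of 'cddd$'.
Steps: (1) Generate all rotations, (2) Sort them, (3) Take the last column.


Rotations (sorted):
  0: $cddd -> last char: d
  1: cddd$ -> last char: $
  2: d$cdd -> last char: d
  3: dd$cd -> last char: d
  4: ddd$c -> last char: c


BWT = d$ddc


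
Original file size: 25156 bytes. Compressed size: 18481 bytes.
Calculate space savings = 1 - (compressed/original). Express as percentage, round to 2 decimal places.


ratio = compressed/original = 18481/25156 = 0.734656
savings = 1 - ratio = 1 - 0.734656 = 0.265344
as a percentage: 0.265344 * 100 = 26.53%

Space savings = 1 - 18481/25156 = 26.53%


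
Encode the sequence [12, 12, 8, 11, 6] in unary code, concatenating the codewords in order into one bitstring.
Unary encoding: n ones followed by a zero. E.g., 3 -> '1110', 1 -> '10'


Encode each number as n ones followed by a terminating 0:
  12 -> 1111111111110 (13 bits)
  12 -> 1111111111110 (13 bits)
  8 -> 111111110 (9 bits)
  11 -> 111111111110 (12 bits)
  6 -> 1111110 (7 bits)
Total length = 13 + 13 + 9 + 12 + 7 = 54 bits.

Unary([12, 12, 8, 11, 6]) = 111111111111011111111111101111111101111111111101111110 (54 bits)


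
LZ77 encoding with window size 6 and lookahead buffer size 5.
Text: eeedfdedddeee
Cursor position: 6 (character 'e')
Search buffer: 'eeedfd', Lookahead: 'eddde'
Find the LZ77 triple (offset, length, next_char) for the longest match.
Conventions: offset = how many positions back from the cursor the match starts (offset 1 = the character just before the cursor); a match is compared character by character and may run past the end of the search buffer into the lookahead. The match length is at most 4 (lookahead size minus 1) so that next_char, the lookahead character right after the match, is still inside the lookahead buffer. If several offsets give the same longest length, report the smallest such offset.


Try each offset into the search buffer:
  offset=1 (pos 5, char 'd'): match length 0
  offset=2 (pos 4, char 'f'): match length 0
  offset=3 (pos 3, char 'd'): match length 0
  offset=4 (pos 2, char 'e'): match length 2
  offset=5 (pos 1, char 'e'): match length 1
  offset=6 (pos 0, char 'e'): match length 1
Longest match has length 2 at offset 4.
next_char = character at position 6 + 2 = 8 -> 'd'

Best match: offset=4, length=2 (matching 'ed' starting at position 2)
LZ77 triple: (4, 2, 'd')


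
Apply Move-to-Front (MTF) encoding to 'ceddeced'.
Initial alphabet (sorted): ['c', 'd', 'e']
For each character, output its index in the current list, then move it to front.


MTF encoding:
'c': index 0 in ['c', 'd', 'e'] -> ['c', 'd', 'e']
'e': index 2 in ['c', 'd', 'e'] -> ['e', 'c', 'd']
'd': index 2 in ['e', 'c', 'd'] -> ['d', 'e', 'c']
'd': index 0 in ['d', 'e', 'c'] -> ['d', 'e', 'c']
'e': index 1 in ['d', 'e', 'c'] -> ['e', 'd', 'c']
'c': index 2 in ['e', 'd', 'c'] -> ['c', 'e', 'd']
'e': index 1 in ['c', 'e', 'd'] -> ['e', 'c', 'd']
'd': index 2 in ['e', 'c', 'd'] -> ['d', 'e', 'c']


Output: [0, 2, 2, 0, 1, 2, 1, 2]


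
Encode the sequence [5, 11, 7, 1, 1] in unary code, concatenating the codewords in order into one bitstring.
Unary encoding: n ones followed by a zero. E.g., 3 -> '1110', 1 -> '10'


Encode each number as n ones followed by a terminating 0:
  5 -> 111110 (6 bits)
  11 -> 111111111110 (12 bits)
  7 -> 11111110 (8 bits)
  1 -> 10 (2 bits)
  1 -> 10 (2 bits)
Total length = 6 + 12 + 8 + 2 + 2 = 30 bits.

Unary([5, 11, 7, 1, 1]) = 111110111111111110111111101010 (30 bits)


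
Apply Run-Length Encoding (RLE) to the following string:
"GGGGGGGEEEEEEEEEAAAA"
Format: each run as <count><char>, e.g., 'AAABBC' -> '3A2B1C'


Scanning runs left to right:
  i=0: run of 'G' x 7 -> '7G'
  i=7: run of 'E' x 9 -> '9E'
  i=16: run of 'A' x 4 -> '4A'

RLE = 7G9E4A


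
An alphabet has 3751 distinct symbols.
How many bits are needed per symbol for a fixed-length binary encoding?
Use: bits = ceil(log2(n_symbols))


log2(3751) = 11.8731
Bracket: 2^11 = 2048 < 3751 <= 2^12 = 4096
So ceil(log2(3751)) = 12

bits = ceil(log2(3751)) = ceil(11.8731) = 12 bits
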